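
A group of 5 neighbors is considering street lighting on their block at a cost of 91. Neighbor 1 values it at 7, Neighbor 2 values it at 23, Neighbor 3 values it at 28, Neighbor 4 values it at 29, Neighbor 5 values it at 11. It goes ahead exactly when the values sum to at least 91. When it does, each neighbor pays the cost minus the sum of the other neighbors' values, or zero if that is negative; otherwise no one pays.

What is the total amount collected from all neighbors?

63

Total value 98 ≥ cost 91, so it is built.
Neighbor 1: others sum to 91; max(0, 91 - 91) = 0.
Neighbor 2: others sum to 75; max(0, 91 - 75) = 16.
Neighbor 3: others sum to 70; max(0, 91 - 70) = 21.
Neighbor 4: others sum to 69; max(0, 91 - 69) = 22.
Neighbor 5: others sum to 87; max(0, 91 - 87) = 4.
Total collected = 0 + 16 + 21 + 22 + 4 = 63.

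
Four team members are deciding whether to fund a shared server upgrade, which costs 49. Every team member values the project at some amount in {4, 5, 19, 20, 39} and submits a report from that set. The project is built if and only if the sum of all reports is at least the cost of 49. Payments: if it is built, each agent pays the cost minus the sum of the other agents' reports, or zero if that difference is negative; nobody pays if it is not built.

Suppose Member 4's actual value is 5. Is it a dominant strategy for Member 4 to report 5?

Check each profile of the others' reports and compare truth against every alternative report.
Others report (4, 19, 39): truth gives 5, best alternative gives 5.
Others report (4, 20, 39): truth gives 5, best alternative gives 5.
Others report (4, 39, 19): truth gives 5, best alternative gives 5.
Others report (4, 39, 20): truth gives 5, best alternative gives 5.
Others report (4, 39, 39): truth gives 5, best alternative gives 5.
Others report (5, 5, 39): truth gives 5, best alternative gives 5.
(Remaining 119 profiles checked similarly; truth is weakly best in each.)
In every case the truthful report is at least as good as any alternative, so it is a dominant strategy.

Yes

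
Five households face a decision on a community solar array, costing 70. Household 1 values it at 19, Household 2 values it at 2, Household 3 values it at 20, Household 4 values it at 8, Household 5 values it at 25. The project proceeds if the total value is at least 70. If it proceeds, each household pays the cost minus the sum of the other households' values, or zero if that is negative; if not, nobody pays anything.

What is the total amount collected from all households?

Total value 74 ≥ cost 70, so it is built.
Household 1: others sum to 55; max(0, 70 - 55) = 15.
Household 2: others sum to 72; max(0, 70 - 72) = 0.
Household 3: others sum to 54; max(0, 70 - 54) = 16.
Household 4: others sum to 66; max(0, 70 - 66) = 4.
Household 5: others sum to 49; max(0, 70 - 49) = 21.
Total collected = 15 + 0 + 16 + 4 + 21 = 56.

56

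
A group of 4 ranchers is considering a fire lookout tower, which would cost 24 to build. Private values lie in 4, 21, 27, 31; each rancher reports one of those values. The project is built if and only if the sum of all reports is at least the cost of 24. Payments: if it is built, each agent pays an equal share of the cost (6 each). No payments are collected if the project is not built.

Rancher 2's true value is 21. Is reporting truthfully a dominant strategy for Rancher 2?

Check each profile of the others' reports and compare truth against every alternative report.
Others report (4, 4, 4): truth gives 15, best alternative gives 15.
Others report (4, 4, 21): truth gives 15, best alternative gives 15.
Others report (4, 4, 27): truth gives 15, best alternative gives 15.
Others report (4, 4, 31): truth gives 15, best alternative gives 15.
Others report (4, 21, 4): truth gives 15, best alternative gives 15.
Others report (4, 21, 21): truth gives 15, best alternative gives 15.
(Remaining 58 profiles checked similarly; truth is weakly best in each.)
In every case the truthful report is at least as good as any alternative, so it is a dominant strategy.

Yes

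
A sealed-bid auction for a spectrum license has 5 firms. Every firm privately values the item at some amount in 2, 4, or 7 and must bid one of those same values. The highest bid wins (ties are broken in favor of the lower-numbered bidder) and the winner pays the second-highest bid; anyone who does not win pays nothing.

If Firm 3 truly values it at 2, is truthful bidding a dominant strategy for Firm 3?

Yes

Check each profile of the others' bids and compare truth against every alternative bid.
Others bid (2, 2, 2, 4): truth gives 0, best alternative gives -2.
Others bid (2, 2, 4, 2): truth gives 0, best alternative gives -2.
Others bid (2, 2, 4, 4): truth gives 0, best alternative gives -2.
Others bid (2, 2, 2, 2): truth gives 0, best alternative gives 0.
Others bid (2, 2, 2, 7): truth gives 0, best alternative gives 0.
Others bid (2, 2, 4, 7): truth gives 0, best alternative gives 0.
(Remaining 75 profiles checked similarly; truth is weakly best in each.)
In every case the truthful bid is at least as good as any alternative, so it is a dominant strategy.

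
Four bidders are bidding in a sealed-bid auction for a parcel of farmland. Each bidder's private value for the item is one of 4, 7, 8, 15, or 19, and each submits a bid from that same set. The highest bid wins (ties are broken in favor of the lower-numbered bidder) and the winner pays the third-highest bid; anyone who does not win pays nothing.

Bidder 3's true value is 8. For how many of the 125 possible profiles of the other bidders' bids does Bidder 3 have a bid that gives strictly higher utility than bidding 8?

24

Others bid (4, 4, 15): truth gives 0; bid 15 gives 4 > 0. Violating.
Others bid (4, 4, 19): truth gives 0; bid 19 gives 4 > 0. Violating.
Others bid (4, 7, 15): truth gives 0; bid 15 gives 1 > 0. Violating.
Others bid (4, 7, 19): truth gives 0; bid 19 gives 1 > 0. Violating.
Others bid (4, 4, 4): truth gives 4; no alternative beats it.
Others bid (4, 4, 7): truth gives 4; no alternative beats it.
(Checking all 125 profiles: 24 have a profitable deviation, 101 do not.)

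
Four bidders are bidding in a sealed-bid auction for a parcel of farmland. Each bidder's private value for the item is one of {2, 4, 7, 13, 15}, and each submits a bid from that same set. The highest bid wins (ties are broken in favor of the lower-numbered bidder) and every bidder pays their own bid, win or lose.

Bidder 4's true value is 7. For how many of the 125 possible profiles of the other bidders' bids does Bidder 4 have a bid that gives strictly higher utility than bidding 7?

118

Others bid (2, 2, 2): truth gives 0; bid 4 gives 3 > 0. Violating.
Others bid (2, 2, 7): truth gives -7; bid 2 gives -2 > -7. Violating.
Others bid (2, 2, 13): truth gives -7; bid 2 gives -2 > -7. Violating.
Others bid (2, 2, 15): truth gives -7; bid 2 gives -2 > -7. Violating.
Others bid (2, 2, 4): truth gives 0; no alternative beats it.
Others bid (2, 4, 2): truth gives 0; no alternative beats it.
(Checking all 125 profiles: 118 have a profitable deviation, 7 do not.)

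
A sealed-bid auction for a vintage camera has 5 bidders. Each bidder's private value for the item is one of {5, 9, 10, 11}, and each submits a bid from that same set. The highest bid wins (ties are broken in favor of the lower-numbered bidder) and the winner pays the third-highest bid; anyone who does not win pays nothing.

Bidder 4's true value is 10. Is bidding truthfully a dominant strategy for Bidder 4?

No

Consider the case where Bidder 1 bids 5, Bidder 2 bids 5, Bidder 3 bids 5 and Bidder 5 bids 11.
Truthful bid 10: loses, pays 0, utility 0.
Bid 11 instead: wins, pays 5, utility 10 - 5 = 5.
Since 5 > 0, bidding 11 is strictly better here, so truthful bidding is not dominant.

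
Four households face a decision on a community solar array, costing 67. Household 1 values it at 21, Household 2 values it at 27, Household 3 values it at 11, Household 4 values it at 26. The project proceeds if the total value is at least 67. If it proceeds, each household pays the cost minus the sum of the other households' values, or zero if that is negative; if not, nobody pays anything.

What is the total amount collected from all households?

20

Total value 85 ≥ cost 67, so it is built.
Household 1: others sum to 64; max(0, 67 - 64) = 3.
Household 2: others sum to 58; max(0, 67 - 58) = 9.
Household 3: others sum to 74; max(0, 67 - 74) = 0.
Household 4: others sum to 59; max(0, 67 - 59) = 8.
Total collected = 3 + 9 + 0 + 8 = 20.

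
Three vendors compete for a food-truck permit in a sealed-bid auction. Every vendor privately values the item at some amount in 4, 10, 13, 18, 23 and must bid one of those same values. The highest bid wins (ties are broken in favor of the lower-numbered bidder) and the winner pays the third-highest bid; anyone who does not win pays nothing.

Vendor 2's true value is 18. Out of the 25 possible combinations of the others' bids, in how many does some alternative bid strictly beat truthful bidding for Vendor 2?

Others bid (4, 23): truth gives 0; bid 23 gives 14 > 0. Violating.
Others bid (10, 23): truth gives 0; bid 23 gives 8 > 0. Violating.
Others bid (13, 23): truth gives 0; bid 23 gives 5 > 0. Violating.
Others bid (18, 4): truth gives 0; bid 23 gives 14 > 0. Violating.
Others bid (4, 4): truth gives 14; no alternative beats it.
Others bid (4, 10): truth gives 14; no alternative beats it.
(Checking all 25 profiles: 6 have a profitable deviation, 19 do not.)

6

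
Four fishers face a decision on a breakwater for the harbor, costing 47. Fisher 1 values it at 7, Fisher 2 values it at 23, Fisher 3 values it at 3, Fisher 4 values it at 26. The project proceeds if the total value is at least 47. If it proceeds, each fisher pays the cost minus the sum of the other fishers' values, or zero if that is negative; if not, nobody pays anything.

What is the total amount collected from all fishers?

Total value 59 ≥ cost 47, so it is built.
Fisher 1: others sum to 52; max(0, 47 - 52) = 0.
Fisher 2: others sum to 36; max(0, 47 - 36) = 11.
Fisher 3: others sum to 56; max(0, 47 - 56) = 0.
Fisher 4: others sum to 33; max(0, 47 - 33) = 14.
Total collected = 0 + 11 + 0 + 14 = 25.

25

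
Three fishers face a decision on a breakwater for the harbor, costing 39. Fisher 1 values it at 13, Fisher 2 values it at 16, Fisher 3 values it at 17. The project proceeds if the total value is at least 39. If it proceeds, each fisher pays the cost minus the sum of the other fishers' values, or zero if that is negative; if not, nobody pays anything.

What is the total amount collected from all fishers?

25

Total value 46 ≥ cost 39, so it is built.
Fisher 1: others sum to 33; max(0, 39 - 33) = 6.
Fisher 2: others sum to 30; max(0, 39 - 30) = 9.
Fisher 3: others sum to 29; max(0, 39 - 29) = 10.
Total collected = 6 + 9 + 10 = 25.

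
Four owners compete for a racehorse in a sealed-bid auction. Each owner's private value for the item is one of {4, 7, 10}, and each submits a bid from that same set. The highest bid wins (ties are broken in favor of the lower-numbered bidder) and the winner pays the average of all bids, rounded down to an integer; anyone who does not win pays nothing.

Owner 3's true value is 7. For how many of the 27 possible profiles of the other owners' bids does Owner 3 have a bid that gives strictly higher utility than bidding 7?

Others bid (4, 7, 4): truth gives 0; bid 10 gives 1 > 0. Violating.
Others bid (7, 4, 4): truth gives 0; bid 10 gives 1 > 0. Violating.
Others bid (4, 4, 4): truth gives 3; no alternative beats it.
Others bid (4, 4, 7): truth gives 2; no alternative beats it.
(Checking all 27 profiles: 2 have a profitable deviation, 25 do not.)

2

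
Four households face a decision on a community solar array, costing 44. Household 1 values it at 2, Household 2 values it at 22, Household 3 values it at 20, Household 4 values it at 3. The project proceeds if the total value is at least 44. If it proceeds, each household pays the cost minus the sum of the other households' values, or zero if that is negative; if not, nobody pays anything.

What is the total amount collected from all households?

Total value 47 ≥ cost 44, so it is built.
Household 1: others sum to 45; max(0, 44 - 45) = 0.
Household 2: others sum to 25; max(0, 44 - 25) = 19.
Household 3: others sum to 27; max(0, 44 - 27) = 17.
Household 4: others sum to 44; max(0, 44 - 44) = 0.
Total collected = 0 + 19 + 17 + 0 = 36.

36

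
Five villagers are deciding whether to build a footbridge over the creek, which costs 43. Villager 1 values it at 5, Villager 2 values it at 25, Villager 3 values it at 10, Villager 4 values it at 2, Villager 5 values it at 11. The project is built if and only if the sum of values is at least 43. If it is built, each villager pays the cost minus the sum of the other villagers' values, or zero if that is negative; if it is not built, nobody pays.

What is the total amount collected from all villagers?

16

Total value 53 ≥ cost 43, so it is built.
Villager 1: others sum to 48; max(0, 43 - 48) = 0.
Villager 2: others sum to 28; max(0, 43 - 28) = 15.
Villager 3: others sum to 43; max(0, 43 - 43) = 0.
Villager 4: others sum to 51; max(0, 43 - 51) = 0.
Villager 5: others sum to 42; max(0, 43 - 42) = 1.
Total collected = 0 + 15 + 0 + 0 + 1 = 16.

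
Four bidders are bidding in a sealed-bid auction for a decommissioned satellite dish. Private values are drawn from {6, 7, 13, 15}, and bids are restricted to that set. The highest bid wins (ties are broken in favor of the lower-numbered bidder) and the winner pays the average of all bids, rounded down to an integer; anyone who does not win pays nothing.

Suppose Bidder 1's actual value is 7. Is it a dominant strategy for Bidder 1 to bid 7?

Check each profile of the others' bids and compare truth against every alternative bid.
Others bid (6, 6, 7): truth gives 1, best alternative gives 0.
Others bid (6, 7, 6): truth gives 1, best alternative gives 0.
Others bid (6, 7, 7): truth gives 1, best alternative gives 0.
Others bid (7, 6, 6): truth gives 1, best alternative gives 0.
Others bid (7, 6, 7): truth gives 1, best alternative gives 0.
Others bid (7, 7, 6): truth gives 1, best alternative gives 0.
(Remaining 58 profiles checked similarly; truth is weakly best in each.)
In every case the truthful bid is at least as good as any alternative, so it is a dominant strategy.

Yes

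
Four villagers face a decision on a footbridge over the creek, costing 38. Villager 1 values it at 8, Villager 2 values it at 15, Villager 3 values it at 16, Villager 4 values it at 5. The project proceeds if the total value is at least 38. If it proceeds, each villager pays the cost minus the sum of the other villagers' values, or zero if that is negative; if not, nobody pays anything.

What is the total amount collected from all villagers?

Total value 44 ≥ cost 38, so it is built.
Villager 1: others sum to 36; max(0, 38 - 36) = 2.
Villager 2: others sum to 29; max(0, 38 - 29) = 9.
Villager 3: others sum to 28; max(0, 38 - 28) = 10.
Villager 4: others sum to 39; max(0, 38 - 39) = 0.
Total collected = 2 + 9 + 10 + 0 = 21.

21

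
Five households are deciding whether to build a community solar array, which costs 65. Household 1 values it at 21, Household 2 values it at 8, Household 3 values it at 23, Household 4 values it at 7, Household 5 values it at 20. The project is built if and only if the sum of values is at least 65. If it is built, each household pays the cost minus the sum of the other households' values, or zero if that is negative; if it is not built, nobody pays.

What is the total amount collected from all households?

Total value 79 ≥ cost 65, so it is built.
Household 1: others sum to 58; max(0, 65 - 58) = 7.
Household 2: others sum to 71; max(0, 65 - 71) = 0.
Household 3: others sum to 56; max(0, 65 - 56) = 9.
Household 4: others sum to 72; max(0, 65 - 72) = 0.
Household 5: others sum to 59; max(0, 65 - 59) = 6.
Total collected = 7 + 0 + 9 + 0 + 6 = 22.

22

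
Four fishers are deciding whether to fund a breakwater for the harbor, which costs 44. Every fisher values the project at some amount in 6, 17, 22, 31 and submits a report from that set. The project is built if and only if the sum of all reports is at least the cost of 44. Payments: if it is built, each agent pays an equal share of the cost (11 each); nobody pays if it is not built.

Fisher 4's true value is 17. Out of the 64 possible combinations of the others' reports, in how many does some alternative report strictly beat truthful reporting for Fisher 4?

1

Others report (6, 6, 6): truth gives 0; report 31 gives 6 > 0. Violating.
Others report (6, 6, 17): truth gives 6; no alternative beats it.
Others report (6, 6, 22): truth gives 6; no alternative beats it.
(Checking all 64 profiles: 1 has a profitable deviation, 63 do not.)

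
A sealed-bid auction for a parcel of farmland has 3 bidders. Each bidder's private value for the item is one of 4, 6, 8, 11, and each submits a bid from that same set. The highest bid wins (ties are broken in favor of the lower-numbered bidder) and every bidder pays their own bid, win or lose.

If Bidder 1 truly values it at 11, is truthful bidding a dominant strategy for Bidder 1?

Consider the case where Bidder 2 bids 4 and Bidder 3 bids 4.
Truthful bid 11: wins, pays 11, utility 11 - 11 = 0.
Bid 4 instead: wins, pays 4, utility 11 - 4 = 7.
Since 7 > 0, bidding 4 is strictly better here, so truthful bidding is not dominant.

No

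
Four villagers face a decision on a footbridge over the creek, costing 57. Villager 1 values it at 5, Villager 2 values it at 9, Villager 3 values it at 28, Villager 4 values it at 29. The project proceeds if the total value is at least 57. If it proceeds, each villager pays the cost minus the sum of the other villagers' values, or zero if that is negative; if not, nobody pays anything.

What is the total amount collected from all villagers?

29

Total value 71 ≥ cost 57, so it is built.
Villager 1: others sum to 66; max(0, 57 - 66) = 0.
Villager 2: others sum to 62; max(0, 57 - 62) = 0.
Villager 3: others sum to 43; max(0, 57 - 43) = 14.
Villager 4: others sum to 42; max(0, 57 - 42) = 15.
Total collected = 0 + 0 + 14 + 15 = 29.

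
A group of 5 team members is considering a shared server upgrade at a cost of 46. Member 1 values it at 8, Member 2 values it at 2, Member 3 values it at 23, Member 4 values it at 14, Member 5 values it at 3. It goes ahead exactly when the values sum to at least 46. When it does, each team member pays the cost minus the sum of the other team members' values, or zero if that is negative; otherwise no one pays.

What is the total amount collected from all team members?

Total value 50 ≥ cost 46, so it is built.
Member 1: others sum to 42; max(0, 46 - 42) = 4.
Member 2: others sum to 48; max(0, 46 - 48) = 0.
Member 3: others sum to 27; max(0, 46 - 27) = 19.
Member 4: others sum to 36; max(0, 46 - 36) = 10.
Member 5: others sum to 47; max(0, 46 - 47) = 0.
Total collected = 4 + 0 + 19 + 10 + 0 = 33.

33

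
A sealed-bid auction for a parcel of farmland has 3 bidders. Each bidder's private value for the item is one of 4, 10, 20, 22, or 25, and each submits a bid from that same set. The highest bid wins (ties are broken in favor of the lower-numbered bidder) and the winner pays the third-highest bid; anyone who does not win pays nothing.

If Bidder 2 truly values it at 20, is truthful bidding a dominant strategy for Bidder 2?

Consider the case where Bidder 1 bids 4 and Bidder 3 bids 22.
Truthful bid 20: loses, pays 0, utility 0.
Bid 22 instead: wins, pays 4, utility 20 - 4 = 16.
Since 16 > 0, bidding 22 is strictly better here, so truthful bidding is not dominant.

No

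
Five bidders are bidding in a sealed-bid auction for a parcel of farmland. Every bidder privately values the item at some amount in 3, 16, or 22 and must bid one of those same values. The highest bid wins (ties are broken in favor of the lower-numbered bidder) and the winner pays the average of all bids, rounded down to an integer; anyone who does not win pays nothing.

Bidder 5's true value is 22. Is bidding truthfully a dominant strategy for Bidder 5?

Consider the case where Bidder 1 bids 3, Bidder 2 bids 3, Bidder 3 bids 3 and Bidder 4 bids 3.
Truthful bid 22: wins, pays 6, utility 22 - 6 = 16.
Bid 16 instead: wins, pays 5, utility 22 - 5 = 17.
Since 17 > 16, bidding 16 is strictly better here, so truthful bidding is not dominant.

No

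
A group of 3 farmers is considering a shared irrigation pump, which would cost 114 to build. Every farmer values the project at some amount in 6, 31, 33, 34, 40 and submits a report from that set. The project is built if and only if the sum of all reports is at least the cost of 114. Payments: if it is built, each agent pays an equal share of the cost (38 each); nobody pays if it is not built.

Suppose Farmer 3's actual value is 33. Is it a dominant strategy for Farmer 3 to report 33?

Check each profile of the others' reports and compare truth against every alternative report.
Others report (6, 6): truth gives 0, best alternative gives 0.
Others report (6, 31): truth gives 0, best alternative gives 0.
Others report (6, 33): truth gives 0, best alternative gives 0.
Others report (6, 34): truth gives 0, best alternative gives 0.
Others report (6, 40): truth gives 0, best alternative gives 0.
Others report (31, 6): truth gives 0, best alternative gives 0.
(Remaining 19 profiles checked similarly; truth is weakly best in each.)
In every case the truthful report is at least as good as any alternative, so it is a dominant strategy.

Yes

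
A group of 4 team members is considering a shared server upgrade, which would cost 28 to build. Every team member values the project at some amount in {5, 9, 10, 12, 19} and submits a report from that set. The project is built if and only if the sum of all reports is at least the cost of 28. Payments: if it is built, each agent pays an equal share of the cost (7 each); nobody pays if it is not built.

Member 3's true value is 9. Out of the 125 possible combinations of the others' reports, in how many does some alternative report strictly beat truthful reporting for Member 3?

1

Others report (5, 5, 5): truth gives 0; report 19 gives 2 > 0. Violating.
Others report (5, 5, 9): truth gives 2; no alternative beats it.
Others report (5, 5, 10): truth gives 2; no alternative beats it.
(Checking all 125 profiles: 1 has a profitable deviation, 124 do not.)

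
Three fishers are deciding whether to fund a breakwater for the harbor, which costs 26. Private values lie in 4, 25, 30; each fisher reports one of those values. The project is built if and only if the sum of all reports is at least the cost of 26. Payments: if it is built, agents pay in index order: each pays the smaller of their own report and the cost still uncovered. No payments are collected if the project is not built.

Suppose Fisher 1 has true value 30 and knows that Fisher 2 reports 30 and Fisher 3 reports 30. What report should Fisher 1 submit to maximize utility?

Report 4: project built, pays 4, utility 30 - 4 = 26.
Report 25: project built, pays 25, utility 30 - 25 = 5.
Report 30: project built, pays 26, utility 30 - 26 = 4.
The best choice is 4 with utility 26.

4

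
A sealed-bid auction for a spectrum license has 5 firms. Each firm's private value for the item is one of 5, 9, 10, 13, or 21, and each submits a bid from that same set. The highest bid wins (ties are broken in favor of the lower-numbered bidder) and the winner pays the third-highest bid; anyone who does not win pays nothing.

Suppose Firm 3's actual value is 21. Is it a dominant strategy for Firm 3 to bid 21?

Yes

Check each profile of the others' bids and compare truth against every alternative bid.
Others bid (5, 5, 5, 21): truth gives 16, best alternative gives 0.
Others bid (5, 5, 21, 5): truth gives 16, best alternative gives 0.
Others bid (5, 13, 5, 5): truth gives 16, best alternative gives 0.
Others bid (13, 5, 5, 5): truth gives 16, best alternative gives 0.
Others bid (5, 5, 9, 21): truth gives 12, best alternative gives 0.
Others bid (5, 5, 21, 9): truth gives 12, best alternative gives 0.
(Remaining 619 profiles checked similarly; truth is weakly best in each.)
In every case the truthful bid is at least as good as any alternative, so it is a dominant strategy.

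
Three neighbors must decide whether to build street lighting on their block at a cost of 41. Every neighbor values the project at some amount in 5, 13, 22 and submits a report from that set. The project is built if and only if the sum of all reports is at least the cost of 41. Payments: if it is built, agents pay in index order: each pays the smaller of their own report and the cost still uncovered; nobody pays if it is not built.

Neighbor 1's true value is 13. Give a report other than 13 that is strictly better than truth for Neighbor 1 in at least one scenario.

Suppose Neighbor 2 reports 22 and Neighbor 3 reports 22.
Report 13: project built, pays 13, utility 13 - 13 = 0.
Report 5: project built, pays 5, utility 13 - 5 = 8.
So reporting 5 beats truth here (8 > 0).

5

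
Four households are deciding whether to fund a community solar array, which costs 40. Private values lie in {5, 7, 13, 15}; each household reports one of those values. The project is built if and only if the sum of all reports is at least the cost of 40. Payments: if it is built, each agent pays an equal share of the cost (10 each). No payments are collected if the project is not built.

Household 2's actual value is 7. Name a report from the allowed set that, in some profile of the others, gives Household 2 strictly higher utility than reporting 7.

5

Suppose Household 1 reports 5, Household 3 reports 13 and Household 4 reports 15.
Report 7: project built, pays 10, utility 7 - 10 = -3.
Report 5: project not built, utility 0.
So reporting 5 beats truth here (0 > -3).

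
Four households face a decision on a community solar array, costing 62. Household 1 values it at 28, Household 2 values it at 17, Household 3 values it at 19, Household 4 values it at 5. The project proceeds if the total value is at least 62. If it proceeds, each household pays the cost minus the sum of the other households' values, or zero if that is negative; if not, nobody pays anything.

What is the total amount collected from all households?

Total value 69 ≥ cost 62, so it is built.
Household 1: others sum to 41; max(0, 62 - 41) = 21.
Household 2: others sum to 52; max(0, 62 - 52) = 10.
Household 3: others sum to 50; max(0, 62 - 50) = 12.
Household 4: others sum to 64; max(0, 62 - 64) = 0.
Total collected = 21 + 10 + 12 + 0 = 43.

43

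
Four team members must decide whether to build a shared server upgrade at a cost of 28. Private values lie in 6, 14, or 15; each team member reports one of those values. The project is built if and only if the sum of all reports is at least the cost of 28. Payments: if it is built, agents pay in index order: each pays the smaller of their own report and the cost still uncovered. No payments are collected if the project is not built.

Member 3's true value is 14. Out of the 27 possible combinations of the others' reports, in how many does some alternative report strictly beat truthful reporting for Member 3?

Others report (6, 6, 14): truth gives 0; report 6 gives 8 > 0. Violating.
Others report (6, 6, 15): truth gives 0; report 6 gives 8 > 0. Violating.
Others report (6, 14, 6): truth gives 6; report 6 gives 8 > 6. Violating.
Others report (6, 14, 14): truth gives 6; report 6 gives 8 > 6. Violating.
Others report (6, 6, 6): truth gives 0; no alternative beats it.
Others report (14, 14, 6): truth gives 14; no alternative beats it.
(Checking all 27 profiles: 14 have a profitable deviation, 13 do not.)

14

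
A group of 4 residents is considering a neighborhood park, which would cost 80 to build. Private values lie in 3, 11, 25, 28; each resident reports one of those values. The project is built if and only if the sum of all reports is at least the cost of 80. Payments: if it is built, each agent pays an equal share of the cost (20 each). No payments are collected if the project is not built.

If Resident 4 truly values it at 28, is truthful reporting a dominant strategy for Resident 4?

Yes

Check each profile of the others' reports and compare truth against every alternative report.
Others report (3, 25, 25): truth gives 8, best alternative gives 0.
Others report (25, 3, 25): truth gives 8, best alternative gives 0.
Others report (25, 25, 3): truth gives 8, best alternative gives 0.
Others report (3, 25, 28): truth gives 8, best alternative gives 8.
Others report (3, 28, 25): truth gives 8, best alternative gives 8.
Others report (3, 28, 28): truth gives 8, best alternative gives 8.
(Remaining 58 profiles checked similarly; truth is weakly best in each.)
In every case the truthful report is at least as good as any alternative, so it is a dominant strategy.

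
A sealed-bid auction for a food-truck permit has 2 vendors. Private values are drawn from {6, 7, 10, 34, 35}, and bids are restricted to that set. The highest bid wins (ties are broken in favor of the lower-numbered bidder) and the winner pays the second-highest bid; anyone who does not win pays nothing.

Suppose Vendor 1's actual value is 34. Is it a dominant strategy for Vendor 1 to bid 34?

Check each profile of the others' bids and compare truth against every alternative bid.
Others bid (6): truth gives 28, best alternative gives 28.
Others bid (7): truth gives 27, best alternative gives 27.
Others bid (10): truth gives 24, best alternative gives 24.
Others bid (34): truth gives 0, best alternative gives 0.
Others bid (35): truth gives 0, best alternative gives 0.
In every case the truthful bid is at least as good as any alternative, so it is a dominant strategy.

Yes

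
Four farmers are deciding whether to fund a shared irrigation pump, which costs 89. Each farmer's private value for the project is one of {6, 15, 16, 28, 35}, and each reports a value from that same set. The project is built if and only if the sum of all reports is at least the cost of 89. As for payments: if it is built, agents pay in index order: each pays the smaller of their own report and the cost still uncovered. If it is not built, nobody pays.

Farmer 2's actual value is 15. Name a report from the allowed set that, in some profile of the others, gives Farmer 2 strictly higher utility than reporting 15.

6

Suppose Farmer 1 reports 15, Farmer 3 reports 35 and Farmer 4 reports 35.
Report 15: project built, pays 15, utility 15 - 15 = 0.
Report 6: project built, pays 6, utility 15 - 6 = 9.
So reporting 6 beats truth here (9 > 0).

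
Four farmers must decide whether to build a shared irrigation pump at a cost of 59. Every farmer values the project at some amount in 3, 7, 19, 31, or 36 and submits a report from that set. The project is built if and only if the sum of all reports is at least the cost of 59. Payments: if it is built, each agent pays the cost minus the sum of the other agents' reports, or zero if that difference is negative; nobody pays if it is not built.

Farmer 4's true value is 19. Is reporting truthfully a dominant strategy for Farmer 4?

Yes

Check each profile of the others' reports and compare truth against every alternative report.
Others report (3, 31, 31): truth gives 19, best alternative gives 19.
Others report (3, 31, 36): truth gives 19, best alternative gives 19.
Others report (3, 36, 31): truth gives 19, best alternative gives 19.
Others report (3, 36, 36): truth gives 19, best alternative gives 19.
Others report (7, 19, 36): truth gives 19, best alternative gives 19.
Others report (7, 31, 31): truth gives 19, best alternative gives 19.
(Remaining 119 profiles checked similarly; truth is weakly best in each.)
In every case the truthful report is at least as good as any alternative, so it is a dominant strategy.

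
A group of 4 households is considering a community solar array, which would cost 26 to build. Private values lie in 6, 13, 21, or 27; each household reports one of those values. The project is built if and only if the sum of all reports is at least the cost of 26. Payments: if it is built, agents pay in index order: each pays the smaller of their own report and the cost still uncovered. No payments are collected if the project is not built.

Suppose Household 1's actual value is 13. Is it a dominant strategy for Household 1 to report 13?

No

Consider the case where Household 2 reports 6, Household 3 reports 6 and Household 4 reports 13.
Truthful report 13: project built, pays 13, utility 13 - 13 = 0.
Report 6 instead: project built, pays 6, utility 13 - 6 = 7.
Since 7 > 0, reporting 6 is strictly better here, so truthful reporting is not dominant.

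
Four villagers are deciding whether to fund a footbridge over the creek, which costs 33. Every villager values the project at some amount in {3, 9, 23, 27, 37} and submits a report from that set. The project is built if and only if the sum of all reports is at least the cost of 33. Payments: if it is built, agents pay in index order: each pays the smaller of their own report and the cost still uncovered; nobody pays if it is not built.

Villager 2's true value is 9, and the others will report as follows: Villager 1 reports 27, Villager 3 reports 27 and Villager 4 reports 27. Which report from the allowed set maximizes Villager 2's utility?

3

Report 3: project built, pays 3, utility 9 - 3 = 6.
Report 9: project built, pays 6, utility 9 - 6 = 3.
Report 23: project built, pays 6, utility 9 - 6 = 3.
Report 27: project built, pays 6, utility 9 - 6 = 3.
Report 37: project built, pays 6, utility 9 - 6 = 3.
The best choice is 3 with utility 6.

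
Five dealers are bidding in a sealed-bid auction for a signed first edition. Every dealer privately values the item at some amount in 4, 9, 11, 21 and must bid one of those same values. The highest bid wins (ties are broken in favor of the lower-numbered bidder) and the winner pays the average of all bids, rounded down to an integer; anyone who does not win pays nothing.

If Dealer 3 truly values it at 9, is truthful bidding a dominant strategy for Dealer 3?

Consider the case where Dealer 1 bids 4, Dealer 2 bids 4, Dealer 4 bids 4 and Dealer 5 bids 11.
Truthful bid 9: loses, pays 0, utility 0.
Bid 11 instead: wins, pays 6, utility 9 - 6 = 3.
Since 3 > 0, bidding 11 is strictly better here, so truthful bidding is not dominant.

No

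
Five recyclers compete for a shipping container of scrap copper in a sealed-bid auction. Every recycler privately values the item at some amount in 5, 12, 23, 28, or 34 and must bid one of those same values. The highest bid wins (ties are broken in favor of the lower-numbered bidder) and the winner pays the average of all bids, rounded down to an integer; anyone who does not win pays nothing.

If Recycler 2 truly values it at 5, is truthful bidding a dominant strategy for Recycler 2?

Check each profile of the others' bids and compare truth against every alternative bid.
Others bid (5, 12, 12, 12): truth gives 0, best alternative gives -5.
Others bid (5, 5, 12, 12): truth gives 0, best alternative gives -4.
Others bid (5, 12, 5, 12): truth gives 0, best alternative gives -4.
Others bid (5, 12, 12, 5): truth gives 0, best alternative gives -4.
Others bid (5, 5, 5, 12): truth gives 0, best alternative gives -2.
Others bid (5, 5, 12, 5): truth gives 0, best alternative gives -2.
(Remaining 619 profiles checked similarly; truth is weakly best in each.)
In every case the truthful bid is at least as good as any alternative, so it is a dominant strategy.

Yes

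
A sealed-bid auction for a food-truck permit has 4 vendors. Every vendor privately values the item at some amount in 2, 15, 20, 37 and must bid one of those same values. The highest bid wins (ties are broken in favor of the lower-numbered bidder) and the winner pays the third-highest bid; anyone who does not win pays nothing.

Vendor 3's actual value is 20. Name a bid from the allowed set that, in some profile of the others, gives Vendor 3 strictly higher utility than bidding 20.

37

Suppose Vendor 1 bids 2, Vendor 2 bids 2 and Vendor 4 bids 37.
Bid 20: loses, pays 0, utility 0.
Bid 37: wins, pays 2, utility 20 - 2 = 18.
So bidding 37 beats truth here (18 > 0).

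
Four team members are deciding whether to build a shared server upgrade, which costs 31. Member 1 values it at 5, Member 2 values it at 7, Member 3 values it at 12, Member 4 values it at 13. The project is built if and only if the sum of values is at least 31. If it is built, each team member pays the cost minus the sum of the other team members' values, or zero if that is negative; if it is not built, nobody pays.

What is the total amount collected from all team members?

Total value 37 ≥ cost 31, so it is built.
Member 1: others sum to 32; max(0, 31 - 32) = 0.
Member 2: others sum to 30; max(0, 31 - 30) = 1.
Member 3: others sum to 25; max(0, 31 - 25) = 6.
Member 4: others sum to 24; max(0, 31 - 24) = 7.
Total collected = 0 + 1 + 6 + 7 = 14.

14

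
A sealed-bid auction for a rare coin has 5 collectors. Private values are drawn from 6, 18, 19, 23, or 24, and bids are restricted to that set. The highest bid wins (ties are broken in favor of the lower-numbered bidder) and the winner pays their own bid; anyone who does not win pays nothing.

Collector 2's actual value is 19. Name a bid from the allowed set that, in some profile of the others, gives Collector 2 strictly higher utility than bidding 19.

Suppose Collector 1 bids 6, Collector 3 bids 6, Collector 4 bids 6 and Collector 5 bids 6.
Bid 19: wins, pays 19, utility 19 - 19 = 0.
Bid 18: wins, pays 18, utility 19 - 18 = 1.
So bidding 18 beats truth here (1 > 0).

18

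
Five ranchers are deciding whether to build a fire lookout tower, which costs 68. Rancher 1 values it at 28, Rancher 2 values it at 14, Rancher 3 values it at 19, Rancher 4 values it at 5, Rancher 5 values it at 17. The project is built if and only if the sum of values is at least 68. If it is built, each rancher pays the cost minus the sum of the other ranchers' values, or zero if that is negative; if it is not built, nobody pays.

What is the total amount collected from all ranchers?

Total value 83 ≥ cost 68, so it is built.
Rancher 1: others sum to 55; max(0, 68 - 55) = 13.
Rancher 2: others sum to 69; max(0, 68 - 69) = 0.
Rancher 3: others sum to 64; max(0, 68 - 64) = 4.
Rancher 4: others sum to 78; max(0, 68 - 78) = 0.
Rancher 5: others sum to 66; max(0, 68 - 66) = 2.
Total collected = 13 + 0 + 4 + 0 + 2 = 19.

19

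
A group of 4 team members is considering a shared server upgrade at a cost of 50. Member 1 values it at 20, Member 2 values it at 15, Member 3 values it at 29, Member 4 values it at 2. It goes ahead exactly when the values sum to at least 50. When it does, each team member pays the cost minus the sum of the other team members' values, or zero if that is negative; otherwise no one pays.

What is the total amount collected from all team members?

Total value 66 ≥ cost 50, so it is built.
Member 1: others sum to 46; max(0, 50 - 46) = 4.
Member 2: others sum to 51; max(0, 50 - 51) = 0.
Member 3: others sum to 37; max(0, 50 - 37) = 13.
Member 4: others sum to 64; max(0, 50 - 64) = 0.
Total collected = 4 + 0 + 13 + 0 = 17.

17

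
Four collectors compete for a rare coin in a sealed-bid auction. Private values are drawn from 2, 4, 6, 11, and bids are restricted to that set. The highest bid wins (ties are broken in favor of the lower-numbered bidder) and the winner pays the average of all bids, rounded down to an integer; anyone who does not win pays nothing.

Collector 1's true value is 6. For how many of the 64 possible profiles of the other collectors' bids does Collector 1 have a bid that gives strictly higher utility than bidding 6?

4

Others bid (2, 2, 2): truth gives 3; bid 2 gives 4 > 3. Violating.
Others bid (2, 4, 4): truth gives 2; bid 4 gives 3 > 2. Violating.
Others bid (4, 2, 4): truth gives 2; bid 4 gives 3 > 2. Violating.
Others bid (4, 4, 2): truth gives 2; bid 4 gives 3 > 2. Violating.
Others bid (2, 2, 4): truth gives 3; no alternative beats it.
Others bid (2, 2, 6): truth gives 2; no alternative beats it.
(Checking all 64 profiles: 4 have a profitable deviation, 60 do not.)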